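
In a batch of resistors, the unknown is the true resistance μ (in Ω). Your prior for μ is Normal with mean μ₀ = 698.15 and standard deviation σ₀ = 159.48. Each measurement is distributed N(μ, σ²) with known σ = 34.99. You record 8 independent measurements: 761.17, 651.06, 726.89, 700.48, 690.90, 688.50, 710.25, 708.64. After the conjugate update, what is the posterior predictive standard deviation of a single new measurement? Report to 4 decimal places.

For Normal data with known variance σ², a Normal(μ₀, σ₀²) prior on μ is conjugate. Posterior precision = 1/σ₀² + n/σ²; posterior mean is the precision-weighted average of μ₀ and x̄.
σ₀² = 159.48² = 25433.8704, σ² = 34.99² = 1224.3001; σ² + n·σ₀² = 1224.3001 + 8·25433.8704 = 204695.2633.
Posterior precision = 1/σ₀² + n/σ² = 1/25433.8704 + 8/1224.3001 = (σ² + n·σ₀²)/(σ₀²σ²) = 204695.2633/(25433.8704·1224.3001); posterior variance σₙ² = σ₀²σ²/(σ² + n·σ₀²) = 25433.8704·1224.3001/204695.2633 = 152.122182.
Predictive variance for one new observation = σₙ² + σ² = 25433.8704·1224.3001/204695.2633 + 1224.3001 = σ²·(σ₀² + 204695.2633)/204695.2633 = 1224.3001·230129.1337/204695.2633 = 1376.422282; SD = √(1224.3001·230129.1337/204695.2633) = 37.1002.

37.1002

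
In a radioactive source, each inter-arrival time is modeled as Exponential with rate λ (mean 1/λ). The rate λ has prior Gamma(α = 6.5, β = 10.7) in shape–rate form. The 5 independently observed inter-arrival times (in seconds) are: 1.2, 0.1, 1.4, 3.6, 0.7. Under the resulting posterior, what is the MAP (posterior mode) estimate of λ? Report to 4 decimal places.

0.5932

With a Gamma(shape α, rate β) prior on the exponential rate λ, the posterior after n observations with total T = Σxᵢ is Gamma(α+n, β+T).
Sum of observations T = 7.0 seconds; n = 5.
Posterior: Gamma(6.5+5, 10.7+7.0) = Gamma(11.5, 17.7).
Mode = (α−1)/β = 0.5932.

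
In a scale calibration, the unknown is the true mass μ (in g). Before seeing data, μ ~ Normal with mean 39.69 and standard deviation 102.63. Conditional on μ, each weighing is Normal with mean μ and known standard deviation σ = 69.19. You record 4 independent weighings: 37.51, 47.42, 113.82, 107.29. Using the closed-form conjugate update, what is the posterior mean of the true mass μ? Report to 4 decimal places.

72.7532

For Normal data with known variance σ², a Normal(μ₀, σ₀²) prior on μ is conjugate. Posterior precision = 1/σ₀² + n/σ²; posterior mean is the precision-weighted average of μ₀ and x̄.
Σxᵢ = 37.51 + 47.42 + 113.82 + 107.29 = 306.04, so n·x̄ = 306.04.
σ₀² = 102.63² = 10532.9169, σ² = 69.19² = 4787.2561; σ² + n·σ₀² = 4787.2561 + 4·10532.9169 = 46918.9237.
Posterior mean = (μ₀/σ₀² + n·x̄/σ²)/(1/σ₀² + n/σ²) = (σ²·μ₀ + σ₀²·n·x̄)/(σ² + n·σ₀²) = (4787.2561·39.69 + 10532.9169·306.04)/46918.9237 = 3413500.082685/46918.9237 = 72.7532.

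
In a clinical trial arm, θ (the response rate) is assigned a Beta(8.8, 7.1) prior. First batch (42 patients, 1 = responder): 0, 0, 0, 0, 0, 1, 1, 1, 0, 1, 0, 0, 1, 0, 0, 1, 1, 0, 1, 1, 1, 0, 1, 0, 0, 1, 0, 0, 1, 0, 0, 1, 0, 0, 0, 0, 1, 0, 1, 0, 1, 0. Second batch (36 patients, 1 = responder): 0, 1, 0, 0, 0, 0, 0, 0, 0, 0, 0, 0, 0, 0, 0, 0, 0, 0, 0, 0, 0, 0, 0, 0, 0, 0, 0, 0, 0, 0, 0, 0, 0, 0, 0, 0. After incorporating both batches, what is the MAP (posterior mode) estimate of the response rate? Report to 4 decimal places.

0.2807

The Beta prior is conjugate to a Binomial/Bernoulli likelihood; the update adds successes to α and failures to β.
After batch 1: Beta(8.8+17, 7.1+25) = Beta(25.8, 32.1).
After batch 2: Beta(25.8+1, 32.1+35) = Beta(26.8, 67.1).
Mode of Beta(a,b) for a,b>1 is (a−1)/(a+b−2) = 25.8/91.9 = 0.2807.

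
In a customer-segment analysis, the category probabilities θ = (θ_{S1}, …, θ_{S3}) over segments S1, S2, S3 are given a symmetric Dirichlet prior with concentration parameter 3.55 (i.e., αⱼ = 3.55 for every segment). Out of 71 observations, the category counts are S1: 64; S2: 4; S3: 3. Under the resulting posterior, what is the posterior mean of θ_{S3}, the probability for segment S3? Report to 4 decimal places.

The Dirichlet prior is conjugate to the Multinomial likelihood: each posterior αⱼ = prior αⱼ + observed count nⱼ.
Posterior concentration: (67.55, 7.55, 6.55), total = 81.65.
E[θ_{S3}|data] = α_{S3}/Σα = 6.55/81.65 = 0.0802.

0.0802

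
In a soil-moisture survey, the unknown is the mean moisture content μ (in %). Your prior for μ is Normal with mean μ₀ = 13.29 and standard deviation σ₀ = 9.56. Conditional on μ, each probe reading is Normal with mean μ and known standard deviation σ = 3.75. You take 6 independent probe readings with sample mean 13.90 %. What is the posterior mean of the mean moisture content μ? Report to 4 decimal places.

13.8847

For Normal data with known variance σ², a Normal(μ₀, σ₀²) prior on μ is conjugate. Posterior precision = 1/σ₀² + n/σ²; posterior mean is the precision-weighted average of μ₀ and x̄.
n·x̄ = 6·13.90 = 83.4.
σ₀² = 9.56² = 91.3936, σ² = 3.75² = 14.0625; σ² + n·σ₀² = 14.0625 + 6·91.3936 = 562.4241.
Posterior mean = (μ₀/σ₀² + n·x̄/σ²)/(1/σ₀² + n/σ²) = (σ²·μ₀ + σ₀²·n·x̄)/(σ² + n·σ₀²) = (14.0625·13.29 + 91.3936·83.4)/562.4241 = 7809.116865/562.4241 = 13.8847.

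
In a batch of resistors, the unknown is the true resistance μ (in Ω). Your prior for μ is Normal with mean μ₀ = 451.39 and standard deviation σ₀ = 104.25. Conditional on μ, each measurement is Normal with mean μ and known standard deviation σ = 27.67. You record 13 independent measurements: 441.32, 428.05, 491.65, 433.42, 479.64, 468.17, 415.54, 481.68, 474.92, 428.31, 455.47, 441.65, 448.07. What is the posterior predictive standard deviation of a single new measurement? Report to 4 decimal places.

For Normal data with known variance σ², a Normal(μ₀, σ₀²) prior on μ is conjugate. Posterior precision = 1/σ₀² + n/σ²; posterior mean is the precision-weighted average of μ₀ and x̄.
σ₀² = 104.25² = 10868.0625, σ² = 27.67² = 765.6289; σ² + n·σ₀² = 765.6289 + 13·10868.0625 = 142050.4414.
Posterior precision = 1/σ₀² + n/σ² = 1/10868.0625 + 13/765.6289 = (σ² + n·σ₀²)/(σ₀²σ²) = 142050.4414/(10868.0625·765.6289); posterior variance σₙ² = σ₀²σ²/(σ² + n·σ₀²) = 10868.0625·765.6289/142050.4414 = 58.577099.
Predictive variance for one new observation = σₙ² + σ² = 10868.0625·765.6289/142050.4414 + 765.6289 = σ²·(σ₀² + 142050.4414)/142050.4414 = 765.6289·152918.5039/142050.4414 = 824.205999; SD = √(765.6289·152918.5039/142050.4414) = 28.7090.

28.7090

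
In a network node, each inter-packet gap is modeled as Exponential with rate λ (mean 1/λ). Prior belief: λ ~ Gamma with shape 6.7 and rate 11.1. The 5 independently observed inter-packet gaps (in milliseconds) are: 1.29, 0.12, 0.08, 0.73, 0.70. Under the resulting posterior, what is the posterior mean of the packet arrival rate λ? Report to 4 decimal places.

0.8345

With a Gamma(shape α, rate β) prior on the exponential rate λ, the posterior after n observations with total T = Σxᵢ is Gamma(α+n, β+T).
Sum of observations T = 2.92 milliseconds; n = 5.
Posterior: Gamma(6.7+5, 11.1+2.92) = Gamma(11.7, 14.02).
Posterior mean of λ = α/β = 11.7/14.02 = 0.8345.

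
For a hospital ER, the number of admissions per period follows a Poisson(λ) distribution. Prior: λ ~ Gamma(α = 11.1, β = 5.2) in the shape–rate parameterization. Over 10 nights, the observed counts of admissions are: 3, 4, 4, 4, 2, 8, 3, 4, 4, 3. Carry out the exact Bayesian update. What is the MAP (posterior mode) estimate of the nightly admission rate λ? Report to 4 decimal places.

With a Gamma(shape α, rate β) prior, the Poisson likelihood is conjugate: the posterior is Gamma(α + ΣXᵢ, β + n).
Sum of counts S = 39 over n = 10 nights.
Posterior: Gamma(α+S, β+n) = Gamma(11.1+39, 5.2+10) = Gamma(50.1, 15.2).
Mode of Gamma(α,β) for α≥1 is (α−1)/β = 49.1/15.2 = 3.2303.

3.2303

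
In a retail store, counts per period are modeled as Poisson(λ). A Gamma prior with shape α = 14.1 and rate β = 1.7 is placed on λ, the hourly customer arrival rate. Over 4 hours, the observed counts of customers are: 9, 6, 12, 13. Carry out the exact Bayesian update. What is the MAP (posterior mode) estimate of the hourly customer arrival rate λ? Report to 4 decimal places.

9.3158

With a Gamma(shape α, rate β) prior, the Poisson likelihood is conjugate: the posterior is Gamma(α + ΣXᵢ, β + n).
Sum of counts S = 40 over n = 4 hours.
Posterior: Gamma(α+S, β+n) = Gamma(14.1+40, 1.7+4) = Gamma(54.1, 5.7).
Mode of Gamma(α,β) for α≥1 is (α−1)/β = 53.1/5.7 = 9.3158.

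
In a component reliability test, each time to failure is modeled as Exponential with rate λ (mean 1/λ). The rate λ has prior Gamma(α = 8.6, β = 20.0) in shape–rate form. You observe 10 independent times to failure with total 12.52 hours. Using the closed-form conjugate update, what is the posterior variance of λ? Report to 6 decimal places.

With a Gamma(shape α, rate β) prior on the exponential rate λ, the posterior after n observations with total T = Σxᵢ is Gamma(α+n, β+T).
Posterior: Gamma(8.6+10, 20.0+12.52) = Gamma(18.6, 32.52).
Var = α/β² = 0.017588.

0.017588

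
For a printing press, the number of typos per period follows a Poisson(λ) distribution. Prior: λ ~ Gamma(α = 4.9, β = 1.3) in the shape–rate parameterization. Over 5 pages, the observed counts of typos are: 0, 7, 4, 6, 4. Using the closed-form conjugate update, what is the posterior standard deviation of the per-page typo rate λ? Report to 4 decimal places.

With a Gamma(shape α, rate β) prior, the Poisson likelihood is conjugate: the posterior is Gamma(α + ΣXᵢ, β + n).
Sum of counts S = 21 over n = 5 pages.
Posterior: Gamma(α+S, β+n) = Gamma(4.9+21, 1.3+5) = Gamma(25.9, 6.3).
SD = √α/β = √25.9/6.3 = 0.8078.

0.8078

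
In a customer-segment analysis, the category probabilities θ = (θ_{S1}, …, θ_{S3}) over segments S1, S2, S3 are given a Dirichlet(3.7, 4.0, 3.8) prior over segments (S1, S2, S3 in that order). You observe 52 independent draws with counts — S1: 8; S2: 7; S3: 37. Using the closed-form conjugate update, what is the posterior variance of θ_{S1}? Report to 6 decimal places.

The Dirichlet prior is conjugate to the Multinomial likelihood: each posterior αⱼ = prior αⱼ + observed count nⱼ.
Posterior concentration: (11.7, 11.0, 40.8), total = 63.5.
Var[θ_j] = α_j(Σα−α_j)/((Σα)²(Σα+1)) = 11.7·51.8/(63.5²·64.5) = 0.002330.

0.002330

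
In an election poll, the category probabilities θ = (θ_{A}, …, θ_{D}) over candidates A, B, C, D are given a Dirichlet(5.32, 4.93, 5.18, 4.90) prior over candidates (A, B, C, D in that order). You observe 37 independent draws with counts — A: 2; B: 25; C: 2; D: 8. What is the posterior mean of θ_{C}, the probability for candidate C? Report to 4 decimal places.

The Dirichlet prior is conjugate to the Multinomial likelihood: each posterior αⱼ = prior αⱼ + observed count nⱼ.
Posterior concentration: (7.32, 29.93, 7.18, 12.90), total = 57.33.
E[θ_{C}|data] = α_{C}/Σα = 7.18/57.33 = 0.1252.

0.1252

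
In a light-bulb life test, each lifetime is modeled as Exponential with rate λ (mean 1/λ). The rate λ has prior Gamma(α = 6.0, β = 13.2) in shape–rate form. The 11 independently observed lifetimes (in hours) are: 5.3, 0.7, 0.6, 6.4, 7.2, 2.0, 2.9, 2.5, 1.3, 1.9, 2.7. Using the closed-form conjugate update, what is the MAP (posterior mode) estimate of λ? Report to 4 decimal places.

With a Gamma(shape α, rate β) prior on the exponential rate λ, the posterior after n observations with total T = Σxᵢ is Gamma(α+n, β+T).
Sum of observations T = 33.5 hours; n = 11.
Posterior: Gamma(6.0+11, 13.2+33.5) = Gamma(17.0, 46.7).
Mode = (α−1)/β = 0.3426.

0.3426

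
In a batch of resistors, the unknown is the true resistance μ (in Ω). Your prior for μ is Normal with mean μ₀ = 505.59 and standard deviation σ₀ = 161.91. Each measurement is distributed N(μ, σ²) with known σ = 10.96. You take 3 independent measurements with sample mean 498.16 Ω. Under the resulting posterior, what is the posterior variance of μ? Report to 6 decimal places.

For Normal data with known variance σ², a Normal(μ₀, σ₀²) prior on μ is conjugate. Posterior precision = 1/σ₀² + n/σ²; posterior mean is the precision-weighted average of μ₀ and x̄.
σ₀² = 161.91² = 26214.8481, σ² = 10.96² = 120.1216; σ² + n·σ₀² = 120.1216 + 3·26214.8481 = 78764.6659.
Posterior precision = 1/σ₀² + n/σ² = 1/26214.8481 + 3/120.1216 = (σ² + n·σ₀²)/(σ₀²σ²) = 78764.6659/(26214.8481·120.1216); posterior variance σₙ² = σ₀²σ²/(σ² + n·σ₀²) = 26214.8481·120.1216/78764.6659 = 39.979469.

39.979469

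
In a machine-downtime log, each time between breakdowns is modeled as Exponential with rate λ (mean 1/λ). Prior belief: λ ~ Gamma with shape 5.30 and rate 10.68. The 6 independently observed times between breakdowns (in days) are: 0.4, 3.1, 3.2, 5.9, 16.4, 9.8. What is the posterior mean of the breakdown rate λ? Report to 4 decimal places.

0.2284

With a Gamma(shape α, rate β) prior on the exponential rate λ, the posterior after n observations with total T = Σxᵢ is Gamma(α+n, β+T).
Sum of observations T = 38.8 days; n = 6.
Posterior: Gamma(5.30+6, 10.68+38.8) = Gamma(11.30, 49.48).
Posterior mean of λ = α/β = 11.30/49.48 = 0.2284.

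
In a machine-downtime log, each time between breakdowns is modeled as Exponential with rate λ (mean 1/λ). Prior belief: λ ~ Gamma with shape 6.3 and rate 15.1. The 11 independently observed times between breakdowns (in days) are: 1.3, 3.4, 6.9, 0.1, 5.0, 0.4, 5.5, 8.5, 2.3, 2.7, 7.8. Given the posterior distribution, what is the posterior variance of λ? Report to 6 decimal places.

With a Gamma(shape α, rate β) prior on the exponential rate λ, the posterior after n observations with total T = Σxᵢ is Gamma(α+n, β+T).
Sum of observations T = 43.9 days; n = 11.
Posterior: Gamma(6.3+11, 15.1+43.9) = Gamma(17.3, 59.0).
Var = α/β² = 0.004970.

0.004970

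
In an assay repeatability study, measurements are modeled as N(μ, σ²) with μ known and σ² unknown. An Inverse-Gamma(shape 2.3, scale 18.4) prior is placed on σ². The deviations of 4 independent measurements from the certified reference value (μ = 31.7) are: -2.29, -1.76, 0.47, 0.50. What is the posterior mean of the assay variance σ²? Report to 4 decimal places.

6.9110

With known mean μ and an Inverse-Gamma(α, β) prior on σ², the Normal likelihood is conjugate: posterior is Inv-Gamma(α + n/2, β + Σ(xᵢ−μ)²/2).
Σ(xᵢ−μ)² = (-2.29)² + (-1.76)² + (0.47)² + (0.50)² = 8.8126.
Posterior: Inv-Gamma(2.3 + 4/2, 18.4 + 8.8126/2) = Inv-Gamma(4.30, 22.80630).
E[σ²|data] = β/(α−1) = 22.80630/3.30 = 6.9110.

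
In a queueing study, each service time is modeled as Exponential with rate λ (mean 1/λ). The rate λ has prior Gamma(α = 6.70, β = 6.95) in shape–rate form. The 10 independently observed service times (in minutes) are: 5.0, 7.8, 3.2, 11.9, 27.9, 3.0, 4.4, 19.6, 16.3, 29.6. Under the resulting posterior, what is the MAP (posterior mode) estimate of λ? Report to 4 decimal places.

0.1157

With a Gamma(shape α, rate β) prior on the exponential rate λ, the posterior after n observations with total T = Σxᵢ is Gamma(α+n, β+T).
Sum of observations T = 128.7 minutes; n = 10.
Posterior: Gamma(6.70+10, 6.95+128.7) = Gamma(16.70, 135.65).
Mode = (α−1)/β = 0.1157.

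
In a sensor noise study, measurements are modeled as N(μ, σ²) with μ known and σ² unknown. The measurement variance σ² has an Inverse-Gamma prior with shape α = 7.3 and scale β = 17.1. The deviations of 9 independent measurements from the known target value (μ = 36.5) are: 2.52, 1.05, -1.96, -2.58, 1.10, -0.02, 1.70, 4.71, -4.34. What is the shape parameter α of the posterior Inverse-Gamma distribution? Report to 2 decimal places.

With known mean μ and an Inverse-Gamma(α, β) prior on σ², the Normal likelihood is conjugate: posterior is Inv-Gamma(α + n/2, β + Σ(xᵢ−μ)²/2).
Σ(xᵢ−μ)² = (2.52)² + (1.05)² + (-1.96)² + (-2.58)² + (1.10)² + (-0.02)² + (1.70)² + (4.71)² + (-4.34)² = 63.0710.
Posterior: Inv-Gamma(7.3 + 9/2, 17.1 + 63.0710/2) = Inv-Gamma(11.80, 48.63550).
Posterior α = 11.80.

11.80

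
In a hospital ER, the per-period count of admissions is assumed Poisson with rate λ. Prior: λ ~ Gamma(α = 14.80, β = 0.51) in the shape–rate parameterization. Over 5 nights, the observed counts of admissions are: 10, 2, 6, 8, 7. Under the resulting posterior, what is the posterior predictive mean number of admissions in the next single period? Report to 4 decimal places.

8.6751

With a Gamma(shape α, rate β) prior, the Poisson likelihood is conjugate: the posterior is Gamma(α + ΣXᵢ, β + n).
Sum of counts S = 33 over n = 5 nights.
Posterior: Gamma(α+S, β+n) = Gamma(14.80+33, 0.51+5) = Gamma(47.80, 5.51).
The predictive distribution for one future period is NegBinom with mean α/β = 8.6751.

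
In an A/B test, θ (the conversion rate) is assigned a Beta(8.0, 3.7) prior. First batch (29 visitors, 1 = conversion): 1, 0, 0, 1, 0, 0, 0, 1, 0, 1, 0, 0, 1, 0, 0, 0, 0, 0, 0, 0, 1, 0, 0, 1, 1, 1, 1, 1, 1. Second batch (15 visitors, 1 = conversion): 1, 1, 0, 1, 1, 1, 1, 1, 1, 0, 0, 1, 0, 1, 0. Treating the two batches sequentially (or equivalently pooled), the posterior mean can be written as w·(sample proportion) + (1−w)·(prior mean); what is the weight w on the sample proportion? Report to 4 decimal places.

The Beta prior is conjugate to a Binomial/Bernoulli likelihood; the update adds successes to α and failures to β.
Total number of visitors: n = 29 + 15 = 44.
Posterior mean = (α₀+k)/(α₀+β₀+n) = [n/(α₀+β₀+n)]·(k/n) + [(α₀+β₀)/(α₀+β₀+n)]·α₀/(α₀+β₀), so only n and the prior enter the weight.
The weight on the data is w = n/(α₀+β₀+n) = 44/(8.0+3.7+44) = 44/55.7 = 0.7899.

0.7899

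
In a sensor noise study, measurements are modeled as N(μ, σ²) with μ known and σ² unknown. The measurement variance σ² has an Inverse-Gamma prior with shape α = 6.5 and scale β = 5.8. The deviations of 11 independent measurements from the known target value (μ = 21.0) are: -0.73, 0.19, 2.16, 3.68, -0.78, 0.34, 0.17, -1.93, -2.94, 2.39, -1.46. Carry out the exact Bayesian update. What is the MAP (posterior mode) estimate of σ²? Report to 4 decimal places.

1.9747

With known mean μ and an Inverse-Gamma(α, β) prior on σ², the Normal likelihood is conjugate: posterior is Inv-Gamma(α + n/2, β + Σ(xᵢ−μ)²/2).
Σ(xᵢ−μ)² = (-0.73)² + (0.19)² + (2.16)² + (3.68)² + (-0.78)² + (0.34)² + (0.17)² + (-1.93)² + (-2.94)² + (2.39)² + (-1.46)² = 39.7421.
Posterior: Inv-Gamma(6.5 + 11/2, 5.8 + 39.7421/2) = Inv-Gamma(12.00, 25.67105).
Mode = β/(α+1) = 25.67105/13.00 = 1.9747.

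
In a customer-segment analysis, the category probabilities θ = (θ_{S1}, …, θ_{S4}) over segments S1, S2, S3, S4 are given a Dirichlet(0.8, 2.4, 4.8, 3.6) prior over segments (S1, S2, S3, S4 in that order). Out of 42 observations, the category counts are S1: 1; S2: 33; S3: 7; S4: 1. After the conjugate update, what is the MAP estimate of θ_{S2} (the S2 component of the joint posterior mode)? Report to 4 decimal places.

0.6935

The Dirichlet prior is conjugate to the Multinomial likelihood: each posterior αⱼ = prior αⱼ + observed count nⱼ.
Posterior concentration: (1.8, 35.4, 11.8, 4.6), total = 53.6.
Joint mode component: (α_{S2}−1)/(Σα−K) = 34.4/49.6 = 0.6935.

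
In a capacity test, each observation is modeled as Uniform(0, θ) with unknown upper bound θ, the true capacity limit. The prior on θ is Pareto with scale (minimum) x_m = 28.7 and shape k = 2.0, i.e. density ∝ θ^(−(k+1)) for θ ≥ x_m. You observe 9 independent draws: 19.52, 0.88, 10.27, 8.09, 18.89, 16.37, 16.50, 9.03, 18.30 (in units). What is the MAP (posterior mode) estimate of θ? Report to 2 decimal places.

28.70

A Pareto(scale x_m, shape k) prior on the upper bound θ of Uniform(0, θ) is conjugate: posterior is Pareto(max(x_m, max xᵢ), k + n).
Sample maximum = 19.52; prior scale x_m = 28.7 → posterior scale = max = 28.70.
Posterior shape = 2.0 + 9 = 11.0.
The Pareto density is decreasing on [x_m, ∞), so the mode is x_m = 28.70.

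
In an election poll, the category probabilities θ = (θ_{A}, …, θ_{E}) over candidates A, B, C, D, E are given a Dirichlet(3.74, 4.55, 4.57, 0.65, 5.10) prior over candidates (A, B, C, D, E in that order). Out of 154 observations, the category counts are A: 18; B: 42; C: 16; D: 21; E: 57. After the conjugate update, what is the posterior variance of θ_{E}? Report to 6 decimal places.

The Dirichlet prior is conjugate to the Multinomial likelihood: each posterior αⱼ = prior αⱼ + observed count nⱼ.
Posterior concentration: (21.74, 46.55, 20.57, 21.65, 62.10), total = 172.61.
Var[θ_j] = α_j(Σα−α_j)/((Σα)²(Σα+1)) = 62.10·110.51/(172.61²·173.61) = 0.001327.

0.001327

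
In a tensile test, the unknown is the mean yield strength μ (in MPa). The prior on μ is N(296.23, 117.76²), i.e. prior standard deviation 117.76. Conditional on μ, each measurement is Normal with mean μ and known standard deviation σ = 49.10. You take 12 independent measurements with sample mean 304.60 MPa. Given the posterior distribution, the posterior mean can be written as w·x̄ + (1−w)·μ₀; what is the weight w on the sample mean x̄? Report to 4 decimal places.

0.9857

For Normal data with known variance σ², a Normal(μ₀, σ₀²) prior on μ is conjugate. Posterior precision = 1/σ₀² + n/σ²; posterior mean is the precision-weighted average of μ₀ and x̄.
σ₀² = 117.76² = 13867.4176, σ² = 49.10² = 2410.81. Prior precision 1/σ₀² = 1/13867.4176; data precision n/σ² = 12/2410.81.
w = (n/σ²)/(1/σ₀² + n/σ²) = n·σ₀²/(σ² + n·σ₀²) = 12·13867.4176/(2410.81 + 12·13867.4176) = 166409.0112/168819.8212 = 0.9857.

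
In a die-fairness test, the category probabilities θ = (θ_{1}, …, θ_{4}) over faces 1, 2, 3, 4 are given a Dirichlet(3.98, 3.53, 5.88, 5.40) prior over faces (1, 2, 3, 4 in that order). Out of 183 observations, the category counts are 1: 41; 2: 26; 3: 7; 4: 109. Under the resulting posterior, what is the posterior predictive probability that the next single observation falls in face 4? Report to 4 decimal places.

The Dirichlet prior is conjugate to the Multinomial likelihood: each posterior αⱼ = prior αⱼ + observed count nⱼ.
Posterior concentration: (44.98, 29.53, 12.88, 114.40), total = 201.79.
P(next = 4 | data) = α_{4}/Σα = 0.5669.

0.5669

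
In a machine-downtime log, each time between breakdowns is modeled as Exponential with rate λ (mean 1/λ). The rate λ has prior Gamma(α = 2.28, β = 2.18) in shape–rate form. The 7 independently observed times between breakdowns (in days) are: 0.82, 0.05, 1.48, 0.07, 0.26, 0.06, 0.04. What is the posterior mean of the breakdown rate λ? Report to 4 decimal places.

1.8710

With a Gamma(shape α, rate β) prior on the exponential rate λ, the posterior after n observations with total T = Σxᵢ is Gamma(α+n, β+T).
Sum of observations T = 2.78 days; n = 7.
Posterior: Gamma(2.28+7, 2.18+2.78) = Gamma(9.28, 4.96).
Posterior mean of λ = α/β = 9.28/4.96 = 1.8710.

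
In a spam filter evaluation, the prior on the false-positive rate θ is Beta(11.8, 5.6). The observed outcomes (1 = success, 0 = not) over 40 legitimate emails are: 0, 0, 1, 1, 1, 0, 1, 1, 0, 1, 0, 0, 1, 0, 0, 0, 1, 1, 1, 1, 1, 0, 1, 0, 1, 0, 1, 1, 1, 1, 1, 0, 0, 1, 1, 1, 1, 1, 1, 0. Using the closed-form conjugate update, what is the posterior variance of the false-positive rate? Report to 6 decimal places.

The Beta prior is conjugate to a Binomial/Bernoulli likelihood; the update adds successes to α and failures to β.
Posterior: Beta(α+k, β+n−k) = Beta(11.8+25, 5.6+15) = Beta(36.8, 20.6).
Var = αβ/((α+β)²(α+β+1)) = 36.8·20.6/(57.4²·58.4) = 0.003940.

0.003940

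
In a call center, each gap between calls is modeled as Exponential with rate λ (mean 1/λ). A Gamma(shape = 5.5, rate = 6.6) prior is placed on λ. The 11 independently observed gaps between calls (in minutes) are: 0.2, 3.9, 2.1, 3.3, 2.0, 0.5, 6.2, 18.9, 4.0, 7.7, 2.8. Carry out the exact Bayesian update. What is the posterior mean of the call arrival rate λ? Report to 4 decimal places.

With a Gamma(shape α, rate β) prior on the exponential rate λ, the posterior after n observations with total T = Σxᵢ is Gamma(α+n, β+T).
Sum of observations T = 51.6 minutes; n = 11.
Posterior: Gamma(5.5+11, 6.6+51.6) = Gamma(16.5, 58.2).
Posterior mean of λ = α/β = 16.5/58.2 = 0.2835.

0.2835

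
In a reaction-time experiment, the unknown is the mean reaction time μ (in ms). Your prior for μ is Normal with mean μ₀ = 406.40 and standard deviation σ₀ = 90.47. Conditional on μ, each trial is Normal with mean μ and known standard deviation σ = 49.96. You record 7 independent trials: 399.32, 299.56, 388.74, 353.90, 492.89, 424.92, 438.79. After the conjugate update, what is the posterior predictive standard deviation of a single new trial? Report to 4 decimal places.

For Normal data with known variance σ², a Normal(μ₀, σ₀²) prior on μ is conjugate. Posterior precision = 1/σ₀² + n/σ²; posterior mean is the precision-weighted average of μ₀ and x̄.
σ₀² = 90.47² = 8184.8209, σ² = 49.96² = 2496.0016; σ² + n·σ₀² = 2496.0016 + 7·8184.8209 = 59789.7479.
Posterior precision = 1/σ₀² + n/σ² = 1/8184.8209 + 7/2496.0016 = (σ² + n·σ₀²)/(σ₀²σ²) = 59789.7479/(8184.8209·2496.0016); posterior variance σₙ² = σ₀²σ²/(σ² + n·σ₀²) = 8184.8209·2496.0016/59789.7479 = 341.686105.
Predictive variance for one new observation = σₙ² + σ² = 8184.8209·2496.0016/59789.7479 + 2496.0016 = σ²·(σ₀² + 59789.7479)/59789.7479 = 2496.0016·67974.5688/59789.7479 = 2837.687705; SD = √(2496.0016·67974.5688/59789.7479) = 53.2700.

53.2700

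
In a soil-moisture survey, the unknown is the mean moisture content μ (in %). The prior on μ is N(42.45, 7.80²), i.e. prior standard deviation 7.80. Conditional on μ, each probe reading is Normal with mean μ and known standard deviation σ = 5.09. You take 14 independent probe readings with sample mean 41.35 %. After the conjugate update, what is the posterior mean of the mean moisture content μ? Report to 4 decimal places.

41.3825

For Normal data with known variance σ², a Normal(μ₀, σ₀²) prior on μ is conjugate. Posterior precision = 1/σ₀² + n/σ²; posterior mean is the precision-weighted average of μ₀ and x̄.
n·x̄ = 14·41.35 = 578.9.
σ₀² = 7.80² = 60.84, σ² = 5.09² = 25.9081; σ² + n·σ₀² = 25.9081 + 14·60.84 = 877.6681.
Posterior mean = (μ₀/σ₀² + n·x̄/σ²)/(1/σ₀² + n/σ²) = (σ²·μ₀ + σ₀²·n·x̄)/(σ² + n·σ₀²) = (25.9081·42.45 + 60.84·578.9)/877.6681 = 36320.074845/877.6681 = 41.3825.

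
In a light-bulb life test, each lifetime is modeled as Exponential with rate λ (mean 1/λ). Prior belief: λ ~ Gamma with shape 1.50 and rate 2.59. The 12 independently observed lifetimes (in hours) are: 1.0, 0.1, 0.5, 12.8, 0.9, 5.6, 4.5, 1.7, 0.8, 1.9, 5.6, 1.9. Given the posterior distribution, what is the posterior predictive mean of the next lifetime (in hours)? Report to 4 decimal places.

3.1912

With a Gamma(shape α, rate β) prior on the exponential rate λ, the posterior after n observations with total T = Σxᵢ is Gamma(α+n, β+T).
Sum of observations T = 37.3 hours; n = 12.
Posterior: Gamma(1.50+12, 2.59+37.3) = Gamma(13.50, 39.89).
The predictive distribution for the next observation is Lomax; its mean is β/(α−1) = 39.89/12.50 = 3.1912.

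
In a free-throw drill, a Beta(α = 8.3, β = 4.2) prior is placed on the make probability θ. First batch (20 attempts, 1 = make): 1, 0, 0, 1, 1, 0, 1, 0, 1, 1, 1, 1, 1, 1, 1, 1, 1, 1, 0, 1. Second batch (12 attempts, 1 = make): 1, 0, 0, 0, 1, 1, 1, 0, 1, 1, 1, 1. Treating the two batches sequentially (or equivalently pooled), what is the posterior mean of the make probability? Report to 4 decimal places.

The Beta prior is conjugate to a Binomial/Bernoulli likelihood; the update adds successes to α and failures to β.
After batch 1: Beta(8.3+15, 4.2+5) = Beta(23.3, 9.2).
After batch 2: Beta(23.3+8, 9.2+4) = Beta(31.3, 13.2).
Posterior mean = α/(α+β) = 31.3/44.5 = 0.7034.

0.7034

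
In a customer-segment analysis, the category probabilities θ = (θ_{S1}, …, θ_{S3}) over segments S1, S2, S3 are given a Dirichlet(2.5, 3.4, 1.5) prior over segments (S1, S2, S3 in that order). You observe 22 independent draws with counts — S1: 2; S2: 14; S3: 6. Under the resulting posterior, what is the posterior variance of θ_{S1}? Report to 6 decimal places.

0.004264

The Dirichlet prior is conjugate to the Multinomial likelihood: each posterior αⱼ = prior αⱼ + observed count nⱼ.
Posterior concentration: (4.5, 17.4, 7.5), total = 29.4.
Var[θ_j] = α_j(Σα−α_j)/((Σα)²(Σα+1)) = 4.5·24.9/(29.4²·30.4) = 0.004264.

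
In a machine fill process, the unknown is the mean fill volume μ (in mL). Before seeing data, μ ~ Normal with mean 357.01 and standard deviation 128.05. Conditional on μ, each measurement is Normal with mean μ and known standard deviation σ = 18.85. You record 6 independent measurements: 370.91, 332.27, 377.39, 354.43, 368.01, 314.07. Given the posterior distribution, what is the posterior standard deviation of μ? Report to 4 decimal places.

7.6816

For Normal data with known variance σ², a Normal(μ₀, σ₀²) prior on μ is conjugate. Posterior precision = 1/σ₀² + n/σ²; posterior mean is the precision-weighted average of μ₀ and x̄.
σ₀² = 128.05² = 16396.8025, σ² = 18.85² = 355.3225; σ² + n·σ₀² = 355.3225 + 6·16396.8025 = 98736.1375.
Posterior precision = 1/σ₀² + n/σ² = 1/16396.8025 + 6/355.3225 = (σ² + n·σ₀²)/(σ₀²σ²) = 98736.1375/(16396.8025·355.3225); posterior variance σₙ² = σ₀²σ²/(σ² + n·σ₀²) = 16396.8025·355.3225/98736.1375 = 59.007300.
Posterior SD = √σₙ² = √(16396.8025·355.3225/98736.1375) = 7.6816.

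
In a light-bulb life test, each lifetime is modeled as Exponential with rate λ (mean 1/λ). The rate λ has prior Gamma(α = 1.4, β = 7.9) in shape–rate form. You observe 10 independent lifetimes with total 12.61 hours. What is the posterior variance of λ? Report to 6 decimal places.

0.027100

With a Gamma(shape α, rate β) prior on the exponential rate λ, the posterior after n observations with total T = Σxᵢ is Gamma(α+n, β+T).
Posterior: Gamma(1.4+10, 7.9+12.61) = Gamma(11.4, 20.51).
Var = α/β² = 0.027100.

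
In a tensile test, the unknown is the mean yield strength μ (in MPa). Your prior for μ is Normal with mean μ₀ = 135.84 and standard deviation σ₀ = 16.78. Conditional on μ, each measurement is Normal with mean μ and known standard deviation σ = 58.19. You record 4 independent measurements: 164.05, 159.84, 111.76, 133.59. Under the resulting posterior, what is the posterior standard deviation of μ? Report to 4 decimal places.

14.5358

For Normal data with known variance σ², a Normal(μ₀, σ₀²) prior on μ is conjugate. Posterior precision = 1/σ₀² + n/σ²; posterior mean is the precision-weighted average of μ₀ and x̄.
σ₀² = 16.78² = 281.5684, σ² = 58.19² = 3386.0761; σ² + n·σ₀² = 3386.0761 + 4·281.5684 = 4512.3497.
Posterior precision = 1/σ₀² + n/σ² = 1/281.5684 + 4/3386.0761 = (σ² + n·σ₀²)/(σ₀²σ²) = 4512.3497/(281.5684·3386.0761); posterior variance σₙ² = σ₀²σ²/(σ² + n·σ₀²) = 281.5684·3386.0761/4512.3497 = 211.289482.
Posterior SD = √σₙ² = √(281.5684·3386.0761/4512.3497) = 14.5358.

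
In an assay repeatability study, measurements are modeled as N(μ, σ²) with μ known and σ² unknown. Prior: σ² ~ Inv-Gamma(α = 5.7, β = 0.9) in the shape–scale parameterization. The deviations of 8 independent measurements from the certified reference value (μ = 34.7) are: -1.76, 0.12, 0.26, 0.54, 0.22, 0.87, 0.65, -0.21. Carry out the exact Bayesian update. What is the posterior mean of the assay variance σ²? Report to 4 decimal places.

With known mean μ and an Inverse-Gamma(α, β) prior on σ², the Normal likelihood is conjugate: posterior is Inv-Gamma(α + n/2, β + Σ(xᵢ−μ)²/2).
Σ(xᵢ−μ)² = (-1.76)² + (0.12)² + (0.26)² + (0.54)² + (0.22)² + (0.87)² + (0.65)² + (-0.21)² = 4.7431.
Posterior: Inv-Gamma(5.7 + 8/2, 0.9 + 4.7431/2) = Inv-Gamma(9.70, 3.27155).
E[σ²|data] = β/(α−1) = 3.27155/8.70 = 0.3760.

0.3760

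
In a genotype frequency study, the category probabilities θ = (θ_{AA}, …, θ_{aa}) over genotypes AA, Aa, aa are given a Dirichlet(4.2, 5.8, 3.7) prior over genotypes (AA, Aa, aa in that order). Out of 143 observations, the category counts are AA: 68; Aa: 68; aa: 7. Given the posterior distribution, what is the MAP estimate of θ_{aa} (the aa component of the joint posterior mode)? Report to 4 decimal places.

The Dirichlet prior is conjugate to the Multinomial likelihood: each posterior αⱼ = prior αⱼ + observed count nⱼ.
Posterior concentration: (72.2, 73.8, 10.7), total = 156.7.
Joint mode component: (α_{aa}−1)/(Σα−K) = 9.7/153.7 = 0.0631.

0.0631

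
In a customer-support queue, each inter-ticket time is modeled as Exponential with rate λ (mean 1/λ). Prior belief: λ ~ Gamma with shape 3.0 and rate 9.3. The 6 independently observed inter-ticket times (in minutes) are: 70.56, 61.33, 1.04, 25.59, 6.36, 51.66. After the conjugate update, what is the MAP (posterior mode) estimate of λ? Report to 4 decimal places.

0.0354

With a Gamma(shape α, rate β) prior on the exponential rate λ, the posterior after n observations with total T = Σxᵢ is Gamma(α+n, β+T).
Sum of observations T = 216.54 minutes; n = 6.
Posterior: Gamma(3.0+6, 9.3+216.54) = Gamma(9.0, 225.84).
Mode = (α−1)/β = 0.0354.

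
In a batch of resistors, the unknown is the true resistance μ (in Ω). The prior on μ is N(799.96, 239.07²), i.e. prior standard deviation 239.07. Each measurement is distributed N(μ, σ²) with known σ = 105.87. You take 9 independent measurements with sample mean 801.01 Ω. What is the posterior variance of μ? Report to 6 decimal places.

For Normal data with known variance σ², a Normal(μ₀, σ₀²) prior on μ is conjugate. Posterior precision = 1/σ₀² + n/σ²; posterior mean is the precision-weighted average of μ₀ and x̄.
σ₀² = 239.07² = 57154.4649, σ² = 105.87² = 11208.4569; σ² + n·σ₀² = 11208.4569 + 9·57154.4649 = 525598.641.
Posterior precision = 1/σ₀² + n/σ² = 1/57154.4649 + 9/11208.4569 = (σ² + n·σ₀²)/(σ₀²σ²) = 525598.641/(57154.4649·11208.4569); posterior variance σₙ² = σ₀²σ²/(σ² + n·σ₀²) = 57154.4649·11208.4569/525598.641 = 1218.826128.

1218.826128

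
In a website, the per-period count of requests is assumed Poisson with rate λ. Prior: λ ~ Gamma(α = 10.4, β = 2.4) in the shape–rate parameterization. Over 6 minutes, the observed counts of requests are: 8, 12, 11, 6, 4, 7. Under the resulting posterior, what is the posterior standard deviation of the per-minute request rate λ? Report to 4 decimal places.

0.9098

With a Gamma(shape α, rate β) prior, the Poisson likelihood is conjugate: the posterior is Gamma(α + ΣXᵢ, β + n).
Sum of counts S = 48 over n = 6 minutes.
Posterior: Gamma(α+S, β+n) = Gamma(10.4+48, 2.4+6) = Gamma(58.4, 8.4).
SD = √α/β = √58.4/8.4 = 0.9098.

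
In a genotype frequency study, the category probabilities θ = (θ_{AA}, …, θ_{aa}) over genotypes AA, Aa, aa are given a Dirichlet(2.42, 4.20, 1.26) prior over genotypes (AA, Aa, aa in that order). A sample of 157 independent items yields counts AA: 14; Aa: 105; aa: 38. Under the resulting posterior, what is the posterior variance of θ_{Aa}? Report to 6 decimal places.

0.001348

The Dirichlet prior is conjugate to the Multinomial likelihood: each posterior αⱼ = prior αⱼ + observed count nⱼ.
Posterior concentration: (16.42, 109.20, 39.26), total = 164.88.
Var[θ_j] = α_j(Σα−α_j)/((Σα)²(Σα+1)) = 109.20·55.68/(164.88²·165.88) = 0.001348.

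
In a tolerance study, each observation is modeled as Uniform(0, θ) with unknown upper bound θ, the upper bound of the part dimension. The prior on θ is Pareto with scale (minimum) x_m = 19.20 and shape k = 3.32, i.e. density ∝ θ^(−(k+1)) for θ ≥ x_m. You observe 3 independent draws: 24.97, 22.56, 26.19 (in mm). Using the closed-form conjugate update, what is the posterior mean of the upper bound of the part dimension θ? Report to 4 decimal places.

A Pareto(scale x_m, shape k) prior on the upper bound θ of Uniform(0, θ) is conjugate: posterior is Pareto(max(x_m, max xᵢ), k + n).
Sample maximum = 26.19; prior scale x_m = 19.20 → posterior scale = max = 26.19.
Posterior shape = 3.32 + 3 = 6.32.
E[θ|data] = k·x_m/(k−1) = 6.32·26.19/5.32 = 31.1129.

31.1129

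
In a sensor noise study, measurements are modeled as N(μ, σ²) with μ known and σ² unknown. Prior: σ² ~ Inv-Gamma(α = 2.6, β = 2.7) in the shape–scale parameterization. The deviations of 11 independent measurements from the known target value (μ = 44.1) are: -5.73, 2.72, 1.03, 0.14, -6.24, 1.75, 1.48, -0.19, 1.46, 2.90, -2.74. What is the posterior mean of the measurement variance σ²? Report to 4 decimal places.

7.6752

With known mean μ and an Inverse-Gamma(α, β) prior on σ², the Normal likelihood is conjugate: posterior is Inv-Gamma(α + n/2, β + Σ(xᵢ−μ)²/2).
Σ(xᵢ−μ)² = (-5.73)² + (2.72)² + (1.03)² + (0.14)² + (-6.24)² + (1.75)² + (1.48)² + (-0.19)² + (1.46)² + (2.90)² + (-2.74)² = 103.5876.
Posterior: Inv-Gamma(2.6 + 11/2, 2.7 + 103.5876/2) = Inv-Gamma(8.10, 54.49380).
E[σ²|data] = β/(α−1) = 54.49380/7.10 = 7.6752.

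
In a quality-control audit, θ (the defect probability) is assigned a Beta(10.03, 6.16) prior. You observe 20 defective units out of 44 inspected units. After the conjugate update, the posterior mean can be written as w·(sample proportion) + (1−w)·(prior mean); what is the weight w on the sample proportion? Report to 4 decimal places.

0.7310

The Beta prior is conjugate to a Binomial/Bernoulli likelihood; the update adds successes to α and failures to β.
Posterior mean = (α₀+k)/(α₀+β₀+n) = [n/(α₀+β₀+n)]·(k/n) + [(α₀+β₀)/(α₀+β₀+n)]·α₀/(α₀+β₀), so only n and the prior enter the weight.
The weight on the data is w = n/(α₀+β₀+n) = 44/(10.03+6.16+44) = 44/60.19 = 0.7310.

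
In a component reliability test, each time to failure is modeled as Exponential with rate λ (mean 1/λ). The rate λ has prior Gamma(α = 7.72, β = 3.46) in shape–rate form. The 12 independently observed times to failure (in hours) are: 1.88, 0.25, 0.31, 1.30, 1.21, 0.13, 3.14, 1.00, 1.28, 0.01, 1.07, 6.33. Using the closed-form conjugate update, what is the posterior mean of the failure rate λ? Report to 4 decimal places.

With a Gamma(shape α, rate β) prior on the exponential rate λ, the posterior after n observations with total T = Σxᵢ is Gamma(α+n, β+T).
Sum of observations T = 17.91 hours; n = 12.
Posterior: Gamma(7.72+12, 3.46+17.91) = Gamma(19.72, 21.37).
Posterior mean of λ = α/β = 19.72/21.37 = 0.9228.

0.9228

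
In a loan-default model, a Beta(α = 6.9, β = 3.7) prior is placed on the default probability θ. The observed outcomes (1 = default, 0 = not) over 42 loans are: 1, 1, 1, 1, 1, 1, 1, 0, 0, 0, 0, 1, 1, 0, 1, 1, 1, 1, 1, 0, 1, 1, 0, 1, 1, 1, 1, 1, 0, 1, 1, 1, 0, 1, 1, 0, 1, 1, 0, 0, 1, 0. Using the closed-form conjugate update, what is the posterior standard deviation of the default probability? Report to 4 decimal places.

0.0636

The Beta prior is conjugate to a Binomial/Bernoulli likelihood; the update adds successes to α and failures to β.
Posterior: Beta(α+k, β+n−k) = Beta(6.9+29, 3.7+13) = Beta(35.9, 16.7).
Var = αβ/((α+β)²(α+β+1)) = 35.9·16.7/(52.6²·53.6) = 0.00404273; SD = √0.00404273 = 0.0636.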